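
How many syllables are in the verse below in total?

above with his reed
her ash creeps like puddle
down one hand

14

Line 1: above(2) + with(1) + his(1) + reed(1) = 5
Line 2: her(1) + ash(1) + creeps(1) + like(1) + puddle(2) = 6
Line 3: down(1) + one(1) + hand(1) = 3
Total: 5 + 6 + 3 = 14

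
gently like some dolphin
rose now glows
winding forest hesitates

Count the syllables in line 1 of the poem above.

Line 1: gently (2), like (1), some (1), dolphin (2) → 6

6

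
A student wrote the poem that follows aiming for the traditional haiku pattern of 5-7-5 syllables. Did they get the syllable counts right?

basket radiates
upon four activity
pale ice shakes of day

Yes

Line 1: basket(2) + radiates(3) = 5 ✓
Line 2: upon(2) + four(1) + activity(4) = 7 ✓
Line 3: pale(1) + ice(1) + shakes(1) + of(1) + day(1) = 5 ✓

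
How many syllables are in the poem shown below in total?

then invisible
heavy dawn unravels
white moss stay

Line 1: then (1), invisible (4) → 5
Line 2: heavy (2), dawn (1), unravels (3) → 6
Line 3: white (1), moss (1), stay (1) → 3
Total: 5 + 6 + 3 = 14

14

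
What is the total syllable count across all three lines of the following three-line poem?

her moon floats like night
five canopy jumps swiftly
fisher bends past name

Line 1: her (1), moon (1), floats (1), like (1), night (1) → 5
Line 2: five (1), canopy (3), jumps (1), swiftly (2) → 7
Line 3: fisher (2), bends (1), past (1), name (1) → 5
Total: 5 + 7 + 5 = 17

17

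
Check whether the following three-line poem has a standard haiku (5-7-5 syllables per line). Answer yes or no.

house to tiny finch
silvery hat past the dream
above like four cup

Line 1: "house to tiny finch": 1+1+2+1 = 5 ✓
Line 2: "silvery hat past the dream": 3+1+1+1+1 = 7 ✓
Line 3: "above like four cup": 2+1+1+1 = 5 ✓

Yes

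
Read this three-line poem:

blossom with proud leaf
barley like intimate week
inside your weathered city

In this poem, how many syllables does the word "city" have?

2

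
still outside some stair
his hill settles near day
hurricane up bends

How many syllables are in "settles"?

2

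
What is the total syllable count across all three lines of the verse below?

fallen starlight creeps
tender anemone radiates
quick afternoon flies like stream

Line 1: fallen (2), starlight (2), creeps (1) → 5
Line 2: tender (2), anemone (4), radiates (3) → 9
Line 3: quick (1), afternoon (3), flies (1), like (1), stream (1) → 7
Total: 5 + 9 + 7 = 21

21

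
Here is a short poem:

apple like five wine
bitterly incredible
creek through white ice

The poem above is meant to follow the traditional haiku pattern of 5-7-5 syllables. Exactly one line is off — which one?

Line 3

Line 1: apple (2), like (1), five (1), wine (1) → 5 ✓
Line 2: bitterly (3), incredible (4) → 7 ✓
Line 3: creek (1), through (1), white (1), ice (1) → 4 (expected 5)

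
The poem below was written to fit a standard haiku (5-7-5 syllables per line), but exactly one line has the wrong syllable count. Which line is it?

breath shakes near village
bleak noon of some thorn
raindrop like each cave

Line 1: breath (1), shakes (1), near (1), village (2) → 5 ✓
Line 2: bleak (1), noon (1), of (1), some (1), thorn (1) → 5 (expected 7)
Line 3: raindrop (2), like (1), each (1), cave (1) → 5 ✓

Line 2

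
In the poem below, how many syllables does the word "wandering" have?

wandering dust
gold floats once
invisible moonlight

"wandering" has 3 syllables.

3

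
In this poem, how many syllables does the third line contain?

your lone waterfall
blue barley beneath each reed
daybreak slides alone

5

The third line: daybreak(2) + slides(1) + alone(2) = 5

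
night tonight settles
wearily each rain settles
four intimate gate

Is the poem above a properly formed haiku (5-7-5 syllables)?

Yes

Line 1: night(1) + tonight(2) + settles(2) = 5 ✓
Line 2: wearily(3) + each(1) + rain(1) + settles(2) = 7 ✓
Line 3: four(1) + intimate(3) + gate(1) = 5 ✓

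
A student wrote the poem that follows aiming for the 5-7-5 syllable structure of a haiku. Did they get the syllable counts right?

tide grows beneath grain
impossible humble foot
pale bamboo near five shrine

No

Line 1: "tide grows beneath grain": 1+1+2+1 = 5 ✓
Line 2: "impossible humble foot": 4+2+1 = 7 ✓
Line 3: "pale bamboo near five shrine": 1+2+1+1+1 = 6 (expected 5)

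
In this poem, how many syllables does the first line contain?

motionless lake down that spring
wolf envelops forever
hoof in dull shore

The first line: motionless (3), lake (1), down (1), that (1), spring (1) → 7

7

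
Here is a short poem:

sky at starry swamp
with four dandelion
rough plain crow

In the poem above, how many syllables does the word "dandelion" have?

4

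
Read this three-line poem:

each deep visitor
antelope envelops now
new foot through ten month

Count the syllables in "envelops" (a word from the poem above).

"envelops" has 3 syllables.

3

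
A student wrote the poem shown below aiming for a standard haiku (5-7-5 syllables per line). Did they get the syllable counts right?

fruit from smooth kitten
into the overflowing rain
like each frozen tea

No

Line 1: fruit(1) + from(1) + smooth(1) + kitten(2) = 5 ✓
Line 2: into(2) + the(1) + overflowing(4) + rain(1) = 8 (expected 7)
Line 3: like(1) + each(1) + frozen(2) + tea(1) = 5 ✓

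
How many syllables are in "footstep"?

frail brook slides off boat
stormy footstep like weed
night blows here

2

"footstep" has 2 syllables.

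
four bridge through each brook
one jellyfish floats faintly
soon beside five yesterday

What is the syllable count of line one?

5

Line one: "four bridge through each brook": 1+1+1+1+1 = 5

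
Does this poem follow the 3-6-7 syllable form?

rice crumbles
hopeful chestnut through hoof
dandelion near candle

Yes

Line 1: rice(1) + crumbles(2) = 3 ✓
Line 2: hopeful(2) + chestnut(2) + through(1) + hoof(1) = 6 ✓
Line 3: dandelion(4) + near(1) + candle(2) = 7 ✓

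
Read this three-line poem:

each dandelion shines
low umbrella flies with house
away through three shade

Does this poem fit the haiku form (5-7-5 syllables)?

Line 1: each (1), dandelion (4), shines (1) → 6 (expected 5)
Line 2: low (1), umbrella (3), flies (1), with (1), house (1) → 7 ✓
Line 3: away (2), through (1), three (1), shade (1) → 5 ✓

No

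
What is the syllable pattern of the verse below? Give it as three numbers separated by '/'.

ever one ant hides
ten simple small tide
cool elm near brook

5/5/4

Line 1: "ever one ant hides": 2+1+1+1 = 5
Line 2: "ten simple small tide": 1+2+1+1 = 5
Line 3: "cool elm near brook": 1+1+1+1 = 4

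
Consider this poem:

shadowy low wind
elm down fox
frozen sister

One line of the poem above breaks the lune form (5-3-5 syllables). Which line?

The third line

Line 1: "shadowy low wind": 3+1+1 = 5 ✓
Line 2: "elm down fox": 1+1+1 = 3 ✓
Line 3: "frozen sister": 2+2 = 4 (expected 5)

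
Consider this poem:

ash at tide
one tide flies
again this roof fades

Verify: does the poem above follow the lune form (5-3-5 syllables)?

No

Line 1: "ash at tide": 1+1+1 = 3 (expected 5)
Line 2: "one tide flies": 1+1+1 = 3 ✓
Line 3: "again this roof fades": 2+1+1+1 = 5 ✓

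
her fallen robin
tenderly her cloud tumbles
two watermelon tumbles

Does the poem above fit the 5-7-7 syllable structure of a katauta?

Line 1: "her fallen robin": 1+2+2 = 5 ✓
Line 2: "tenderly her cloud tumbles": 3+1+1+2 = 7 ✓
Line 3: "two watermelon tumbles": 1+4+2 = 7 ✓

Yes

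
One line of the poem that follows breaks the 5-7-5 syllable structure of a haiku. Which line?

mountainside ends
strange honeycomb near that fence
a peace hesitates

Line 1: mountainside (3), ends (1) → 4 (expected 5)
Line 2: strange (1), honeycomb (3), near (1), that (1), fence (1) → 7 ✓
Line 3: a (1), peace (1), hesitates (3) → 5 ✓

The first line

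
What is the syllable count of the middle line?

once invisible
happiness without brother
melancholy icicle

The middle line: happiness(3) + without(2) + brother(2) = 7

7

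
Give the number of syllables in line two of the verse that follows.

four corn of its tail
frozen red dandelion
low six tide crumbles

Line two: frozen (2), red (1), dandelion (4) → 7

7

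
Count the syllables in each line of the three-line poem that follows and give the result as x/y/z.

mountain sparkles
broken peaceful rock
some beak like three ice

4/5/5

Line 1: mountain (2), sparkles (2) → 4
Line 2: broken (2), peaceful (2), rock (1) → 5
Line 3: some (1), beak (1), like (1), three (1), ice (1) → 5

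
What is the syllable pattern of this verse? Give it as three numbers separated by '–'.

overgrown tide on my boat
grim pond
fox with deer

Line 1: "overgrown tide on my boat": 3+1+1+1+1 = 7
Line 2: "grim pond": 1+1 = 2
Line 3: "fox with deer": 1+1+1 = 3

7–2–3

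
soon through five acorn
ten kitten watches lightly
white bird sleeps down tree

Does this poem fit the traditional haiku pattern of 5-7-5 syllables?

Yes

Line 1: soon (1), through (1), five (1), acorn (2) → 5 ✓
Line 2: ten (1), kitten (2), watches (2), lightly (2) → 7 ✓
Line 3: white (1), bird (1), sleeps (1), down (1), tree (1) → 5 ✓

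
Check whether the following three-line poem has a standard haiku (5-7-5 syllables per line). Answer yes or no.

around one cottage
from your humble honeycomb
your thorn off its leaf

Line 1: around(2) + one(1) + cottage(2) = 5 ✓
Line 2: from(1) + your(1) + humble(2) + honeycomb(3) = 7 ✓
Line 3: your(1) + thorn(1) + off(1) + its(1) + leaf(1) = 5 ✓

Yes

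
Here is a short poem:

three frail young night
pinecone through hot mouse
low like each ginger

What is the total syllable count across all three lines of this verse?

14

Line 1: "three frail young night": 1+1+1+1 = 4
Line 2: "pinecone through hot mouse": 2+1+1+1 = 5
Line 3: "low like each ginger": 1+1+1+2 = 5
Total: 4 + 5 + 5 = 14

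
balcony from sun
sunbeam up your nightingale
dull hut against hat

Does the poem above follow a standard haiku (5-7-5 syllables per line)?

Yes

Line 1: balcony (3), from (1), sun (1) → 5 ✓
Line 2: sunbeam (2), up (1), your (1), nightingale (3) → 7 ✓
Line 3: dull (1), hut (1), against (2), hat (1) → 5 ✓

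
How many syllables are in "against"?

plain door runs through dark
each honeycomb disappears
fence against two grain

2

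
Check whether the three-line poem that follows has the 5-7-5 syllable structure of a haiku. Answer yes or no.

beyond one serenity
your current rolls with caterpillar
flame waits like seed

Line 1: beyond (2), one (1), serenity (4) → 7 (expected 5)
Line 2: your (1), current (2), rolls (1), with (1), caterpillar (4) → 9 (expected 7)
Line 3: flame (1), waits (1), like (1), seed (1) → 4 (expected 5)

No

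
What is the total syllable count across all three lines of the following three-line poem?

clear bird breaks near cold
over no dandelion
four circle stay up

Line 1: "clear bird breaks near cold": 1+1+1+1+1 = 5
Line 2: "over no dandelion": 2+1+4 = 7
Line 3: "four circle stay up": 1+2+1+1 = 5
Total: 5 + 7 + 5 = 17

17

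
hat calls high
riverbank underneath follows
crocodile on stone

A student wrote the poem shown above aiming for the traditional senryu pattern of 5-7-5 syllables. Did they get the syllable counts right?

Line 1: hat (1), calls (1), high (1) → 3 (expected 5)
Line 2: riverbank (3), underneath (3), follows (2) → 8 (expected 7)
Line 3: crocodile (3), on (1), stone (1) → 5 ✓

No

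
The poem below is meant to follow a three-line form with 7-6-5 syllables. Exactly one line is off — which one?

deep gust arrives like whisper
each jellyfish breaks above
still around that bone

Line 2

Line 1: deep(1) + gust(1) + arrives(2) + like(1) + whisper(2) = 7 ✓
Line 2: each(1) + jellyfish(3) + breaks(1) + above(2) = 7 (expected 6)
Line 3: still(1) + around(2) + that(1) + bone(1) = 5 ✓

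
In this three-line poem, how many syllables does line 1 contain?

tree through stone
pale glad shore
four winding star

3

Line 1: "tree through stone": 1+1+1 = 3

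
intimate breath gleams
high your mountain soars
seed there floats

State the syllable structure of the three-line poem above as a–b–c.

Line 1: "intimate breath gleams": 3+1+1 = 5
Line 2: "high your mountain soars": 1+1+2+1 = 5
Line 3: "seed there floats": 1+1+1 = 3

5–5–3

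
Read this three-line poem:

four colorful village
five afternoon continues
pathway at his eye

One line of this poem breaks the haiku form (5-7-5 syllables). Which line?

Line 1

Line 1: four (1), colorful (3), village (2) → 6 (expected 5)
Line 2: five (1), afternoon (3), continues (3) → 7 ✓
Line 3: pathway (2), at (1), his (1), eye (1) → 5 ✓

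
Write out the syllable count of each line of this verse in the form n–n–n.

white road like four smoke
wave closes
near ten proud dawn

Line 1: white(1) + road(1) + like(1) + four(1) + smoke(1) = 5
Line 2: wave(1) + closes(2) = 3
Line 3: near(1) + ten(1) + proud(1) + dawn(1) = 4

5–3–4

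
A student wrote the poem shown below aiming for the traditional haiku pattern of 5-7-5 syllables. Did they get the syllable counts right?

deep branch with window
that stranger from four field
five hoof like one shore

No

Line 1: "deep branch with window": 1+1+1+2 = 5 ✓
Line 2: "that stranger from four field": 1+2+1+1+1 = 6 (expected 7)
Line 3: "five hoof like one shore": 1+1+1+1+1 = 5 ✓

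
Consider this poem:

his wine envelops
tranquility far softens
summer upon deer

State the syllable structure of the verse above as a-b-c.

5-7-5

Line 1: his (1), wine (1), envelops (3) → 5
Line 2: tranquility (4), far (1), softens (2) → 7
Line 3: summer (2), upon (2), deer (1) → 5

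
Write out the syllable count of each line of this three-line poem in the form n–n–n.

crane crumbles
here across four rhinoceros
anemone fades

3–8–5

Line 1: crane (1), crumbles (2) → 3
Line 2: here (1), across (2), four (1), rhinoceros (4) → 8
Line 3: anemone (4), fades (1) → 5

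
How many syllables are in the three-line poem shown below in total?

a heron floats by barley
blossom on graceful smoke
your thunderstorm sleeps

18

Line 1: "a heron floats by barley": 1+2+1+1+2 = 7
Line 2: "blossom on graceful smoke": 2+1+2+1 = 6
Line 3: "your thunderstorm sleeps": 1+3+1 = 5
Total: 7 + 6 + 5 = 18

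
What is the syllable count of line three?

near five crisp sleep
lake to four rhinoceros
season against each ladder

Line three: season(2) + against(2) + each(1) + ladder(2) = 7

7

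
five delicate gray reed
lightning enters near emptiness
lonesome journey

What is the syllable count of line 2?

Line 2: "lightning enters near emptiness": 2+2+1+3 = 8

8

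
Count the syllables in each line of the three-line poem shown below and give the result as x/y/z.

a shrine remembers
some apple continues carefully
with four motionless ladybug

5/9/8

Line 1: a(1) + shrine(1) + remembers(3) = 5
Line 2: some(1) + apple(2) + continues(3) + carefully(3) = 9
Line 3: with(1) + four(1) + motionless(3) + ladybug(3) = 8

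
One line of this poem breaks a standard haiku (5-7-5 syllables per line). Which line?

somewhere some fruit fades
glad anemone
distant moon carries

Line 2

Line 1: somewhere(2) + some(1) + fruit(1) + fades(1) = 5 ✓
Line 2: glad(1) + anemone(4) = 5 (expected 7)
Line 3: distant(2) + moon(1) + carries(2) = 5 ✓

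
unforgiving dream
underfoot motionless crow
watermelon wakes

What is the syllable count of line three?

Line three: "watermelon wakes": 4+1 = 5

5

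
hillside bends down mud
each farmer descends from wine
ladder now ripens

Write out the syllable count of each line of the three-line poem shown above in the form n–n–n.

Line 1: hillside(2) + bends(1) + down(1) + mud(1) = 5
Line 2: each(1) + farmer(2) + descends(2) + from(1) + wine(1) = 7
Line 3: ladder(2) + now(1) + ripens(2) = 5

5–7–5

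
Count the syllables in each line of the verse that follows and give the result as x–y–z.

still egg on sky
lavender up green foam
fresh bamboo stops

4–6–4

Line 1: still(1) + egg(1) + on(1) + sky(1) = 4
Line 2: lavender(3) + up(1) + green(1) + foam(1) = 6
Line 3: fresh(1) + bamboo(2) + stops(1) = 4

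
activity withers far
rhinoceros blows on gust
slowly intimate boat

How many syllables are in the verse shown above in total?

Line 1: activity(4) + withers(2) + far(1) = 7
Line 2: rhinoceros(4) + blows(1) + on(1) + gust(1) = 7
Line 3: slowly(2) + intimate(3) + boat(1) = 6
Total: 7 + 7 + 6 = 20

20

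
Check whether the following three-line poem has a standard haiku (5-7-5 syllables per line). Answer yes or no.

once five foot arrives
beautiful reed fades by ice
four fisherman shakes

Yes

Line 1: "once five foot arrives": 1+1+1+2 = 5 ✓
Line 2: "beautiful reed fades by ice": 3+1+1+1+1 = 7 ✓
Line 3: "four fisherman shakes": 1+3+1 = 5 ✓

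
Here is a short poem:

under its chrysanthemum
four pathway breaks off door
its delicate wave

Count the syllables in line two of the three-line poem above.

6

Line two: four (1), pathway (2), breaks (1), off (1), door (1) → 6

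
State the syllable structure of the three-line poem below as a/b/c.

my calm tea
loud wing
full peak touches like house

Line 1: my (1), calm (1), tea (1) → 3
Line 2: loud (1), wing (1) → 2
Line 3: full (1), peak (1), touches (2), like (1), house (1) → 6

3/2/6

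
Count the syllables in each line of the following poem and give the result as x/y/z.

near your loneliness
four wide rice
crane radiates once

5/3/5

Line 1: near (1), your (1), loneliness (3) → 5
Line 2: four (1), wide (1), rice (1) → 3
Line 3: crane (1), radiates (3), once (1) → 5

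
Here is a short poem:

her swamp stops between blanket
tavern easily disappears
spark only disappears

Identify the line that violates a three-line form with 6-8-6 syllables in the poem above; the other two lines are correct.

Line 1: her (1), swamp (1), stops (1), between (2), blanket (2) → 7 (expected 6)
Line 2: tavern (2), easily (3), disappears (3) → 8 ✓
Line 3: spark (1), only (2), disappears (3) → 6 ✓

The first line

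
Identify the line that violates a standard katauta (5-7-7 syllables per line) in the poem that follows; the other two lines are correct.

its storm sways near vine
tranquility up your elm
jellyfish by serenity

The third line

Line 1: its(1) + storm(1) + sways(1) + near(1) + vine(1) = 5 ✓
Line 2: tranquility(4) + up(1) + your(1) + elm(1) = 7 ✓
Line 3: jellyfish(3) + by(1) + serenity(4) = 8 (expected 7)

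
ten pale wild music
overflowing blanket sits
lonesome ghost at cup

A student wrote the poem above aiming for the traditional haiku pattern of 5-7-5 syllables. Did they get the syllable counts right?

Line 1: "ten pale wild music": 1+1+1+2 = 5 ✓
Line 2: "overflowing blanket sits": 4+2+1 = 7 ✓
Line 3: "lonesome ghost at cup": 2+1+1+1 = 5 ✓

Yes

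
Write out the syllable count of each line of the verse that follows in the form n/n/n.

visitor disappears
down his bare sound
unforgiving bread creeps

6/4/6

Line 1: "visitor disappears": 3+3 = 6
Line 2: "down his bare sound": 1+1+1+1 = 4
Line 3: "unforgiving bread creeps": 4+1+1 = 6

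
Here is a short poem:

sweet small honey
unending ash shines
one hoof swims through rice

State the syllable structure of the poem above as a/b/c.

Line 1: sweet (1), small (1), honey (2) → 4
Line 2: unending (3), ash (1), shines (1) → 5
Line 3: one (1), hoof (1), swims (1), through (1), rice (1) → 5

4/5/5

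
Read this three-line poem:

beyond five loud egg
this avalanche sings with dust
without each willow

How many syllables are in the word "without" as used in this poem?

"without" has 2 syllables.

2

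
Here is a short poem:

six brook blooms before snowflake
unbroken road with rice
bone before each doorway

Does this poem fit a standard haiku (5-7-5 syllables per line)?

No

Line 1: six (1), brook (1), blooms (1), before (2), snowflake (2) → 7 (expected 5)
Line 2: unbroken (3), road (1), with (1), rice (1) → 6 (expected 7)
Line 3: bone (1), before (2), each (1), doorway (2) → 6 (expected 5)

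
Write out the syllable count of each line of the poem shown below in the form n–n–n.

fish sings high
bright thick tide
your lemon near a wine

3–3–6

Line 1: fish(1) + sings(1) + high(1) = 3
Line 2: bright(1) + thick(1) + tide(1) = 3
Line 3: your(1) + lemon(2) + near(1) + a(1) + wine(1) = 6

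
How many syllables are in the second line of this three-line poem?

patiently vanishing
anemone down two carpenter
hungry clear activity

The second line: anemone (4), down (1), two (1), carpenter (3) → 9

9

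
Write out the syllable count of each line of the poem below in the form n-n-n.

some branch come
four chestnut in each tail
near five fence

3-6-3

Line 1: "some branch come": 1+1+1 = 3
Line 2: "four chestnut in each tail": 1+2+1+1+1 = 6
Line 3: "near five fence": 1+1+1 = 3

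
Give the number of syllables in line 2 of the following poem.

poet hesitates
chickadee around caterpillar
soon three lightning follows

9

Line 2: chickadee(3) + around(2) + caterpillar(4) = 9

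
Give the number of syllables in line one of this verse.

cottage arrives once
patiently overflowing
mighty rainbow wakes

5

Line one: cottage(2) + arrives(2) + once(1) = 5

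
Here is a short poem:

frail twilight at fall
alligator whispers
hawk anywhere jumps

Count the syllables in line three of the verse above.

5

Line three: hawk (1), anywhere (3), jumps (1) → 5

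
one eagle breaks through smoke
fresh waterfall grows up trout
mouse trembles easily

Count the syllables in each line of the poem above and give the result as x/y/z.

Line 1: "one eagle breaks through smoke": 1+2+1+1+1 = 6
Line 2: "fresh waterfall grows up trout": 1+3+1+1+1 = 7
Line 3: "mouse trembles easily": 1+2+3 = 6

6/7/6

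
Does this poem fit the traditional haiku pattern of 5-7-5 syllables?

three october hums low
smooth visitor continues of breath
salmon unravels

Line 1: three (1), october (3), hums (1), low (1) → 6 (expected 5)
Line 2: smooth (1), visitor (3), continues (3), of (1), breath (1) → 9 (expected 7)
Line 3: salmon (2), unravels (3) → 5 ✓

No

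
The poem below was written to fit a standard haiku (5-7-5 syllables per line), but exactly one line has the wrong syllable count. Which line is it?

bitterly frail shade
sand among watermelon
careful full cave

Line 1: bitterly(3) + frail(1) + shade(1) = 5 ✓
Line 2: sand(1) + among(2) + watermelon(4) = 7 ✓
Line 3: careful(2) + full(1) + cave(1) = 4 (expected 5)

The third line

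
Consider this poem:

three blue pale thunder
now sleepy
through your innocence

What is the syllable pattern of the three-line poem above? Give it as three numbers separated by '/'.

5/3/5

Line 1: three (1), blue (1), pale (1), thunder (2) → 5
Line 2: now (1), sleepy (2) → 3
Line 3: through (1), your (1), innocence (3) → 5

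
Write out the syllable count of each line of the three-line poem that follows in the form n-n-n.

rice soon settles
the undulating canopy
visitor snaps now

4-8-5

Line 1: rice (1), soon (1), settles (2) → 4
Line 2: the (1), undulating (4), canopy (3) → 8
Line 3: visitor (3), snaps (1), now (1) → 5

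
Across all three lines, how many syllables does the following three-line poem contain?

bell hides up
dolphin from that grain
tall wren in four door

Line 1: bell(1) + hides(1) + up(1) = 3
Line 2: dolphin(2) + from(1) + that(1) + grain(1) = 5
Line 3: tall(1) + wren(1) + in(1) + four(1) + door(1) = 5
Total: 3 + 5 + 5 = 13

13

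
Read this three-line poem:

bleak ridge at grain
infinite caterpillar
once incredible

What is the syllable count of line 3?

5

Line 3: "once incredible": 1+4 = 5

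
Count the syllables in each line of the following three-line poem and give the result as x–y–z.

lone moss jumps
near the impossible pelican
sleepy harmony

3–9–5

Line 1: lone(1) + moss(1) + jumps(1) = 3
Line 2: near(1) + the(1) + impossible(4) + pelican(3) = 9
Line 3: sleepy(2) + harmony(3) = 5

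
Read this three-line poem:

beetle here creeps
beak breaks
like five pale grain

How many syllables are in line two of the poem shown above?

2

Line two: "beak breaks": 1+1 = 2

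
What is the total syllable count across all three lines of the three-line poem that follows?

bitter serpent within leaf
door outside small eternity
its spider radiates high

22

Line 1: "bitter serpent within leaf": 2+2+2+1 = 7
Line 2: "door outside small eternity": 1+2+1+4 = 8
Line 3: "its spider radiates high": 1+2+3+1 = 7
Total: 7 + 8 + 7 = 22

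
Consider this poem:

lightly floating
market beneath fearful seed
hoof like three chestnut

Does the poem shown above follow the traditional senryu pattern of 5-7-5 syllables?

Line 1: lightly(2) + floating(2) = 4 (expected 5)
Line 2: market(2) + beneath(2) + fearful(2) + seed(1) = 7 ✓
Line 3: hoof(1) + like(1) + three(1) + chestnut(2) = 5 ✓

No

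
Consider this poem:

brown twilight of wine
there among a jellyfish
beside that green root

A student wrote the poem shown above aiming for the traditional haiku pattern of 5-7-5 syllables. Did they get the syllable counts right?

Line 1: brown (1), twilight (2), of (1), wine (1) → 5 ✓
Line 2: there (1), among (2), a (1), jellyfish (3) → 7 ✓
Line 3: beside (2), that (1), green (1), root (1) → 5 ✓

Yes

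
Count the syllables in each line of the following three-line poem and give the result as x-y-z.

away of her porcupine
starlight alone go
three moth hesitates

Line 1: away(2) + of(1) + her(1) + porcupine(3) = 7
Line 2: starlight(2) + alone(2) + go(1) = 5
Line 3: three(1) + moth(1) + hesitates(3) = 5

7-5-5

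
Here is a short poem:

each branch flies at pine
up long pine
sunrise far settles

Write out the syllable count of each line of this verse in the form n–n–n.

Line 1: each (1), branch (1), flies (1), at (1), pine (1) → 5
Line 2: up (1), long (1), pine (1) → 3
Line 3: sunrise (2), far (1), settles (2) → 5

5–3–5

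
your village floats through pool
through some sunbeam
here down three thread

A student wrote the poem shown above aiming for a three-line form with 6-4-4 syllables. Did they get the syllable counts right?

Yes

Line 1: your(1) + village(2) + floats(1) + through(1) + pool(1) = 6 ✓
Line 2: through(1) + some(1) + sunbeam(2) = 4 ✓
Line 3: here(1) + down(1) + three(1) + thread(1) = 4 ✓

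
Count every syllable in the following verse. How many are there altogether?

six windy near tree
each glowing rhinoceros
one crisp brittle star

Line 1: six (1), windy (2), near (1), tree (1) → 5
Line 2: each (1), glowing (2), rhinoceros (4) → 7
Line 3: one (1), crisp (1), brittle (2), star (1) → 5
Total: 5 + 7 + 5 = 17

17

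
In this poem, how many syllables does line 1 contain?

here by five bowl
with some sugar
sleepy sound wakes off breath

4

Line 1: "here by five bowl": 1+1+1+1 = 4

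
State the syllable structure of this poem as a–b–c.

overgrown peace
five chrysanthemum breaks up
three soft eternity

4–7–6

Line 1: "overgrown peace": 3+1 = 4
Line 2: "five chrysanthemum breaks up": 1+4+1+1 = 7
Line 3: "three soft eternity": 1+1+4 = 6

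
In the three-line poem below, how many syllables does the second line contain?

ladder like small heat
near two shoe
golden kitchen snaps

3

The second line: near (1), two (1), shoe (1) → 3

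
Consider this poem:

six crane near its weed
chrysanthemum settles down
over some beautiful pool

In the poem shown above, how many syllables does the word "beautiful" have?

"beautiful" has 3 syllables.

3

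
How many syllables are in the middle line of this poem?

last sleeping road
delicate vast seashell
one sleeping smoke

6

The middle line: delicate (3), vast (1), seashell (2) → 6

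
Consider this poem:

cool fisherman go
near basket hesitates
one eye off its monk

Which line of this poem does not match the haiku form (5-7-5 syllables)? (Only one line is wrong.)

Line 2

Line 1: cool (1), fisherman (3), go (1) → 5 ✓
Line 2: near (1), basket (2), hesitates (3) → 6 (expected 7)
Line 3: one (1), eye (1), off (1), its (1), monk (1) → 5 ✓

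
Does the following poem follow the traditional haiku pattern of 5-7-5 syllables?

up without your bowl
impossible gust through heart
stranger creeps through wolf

Yes

Line 1: "up without your bowl": 1+2+1+1 = 5 ✓
Line 2: "impossible gust through heart": 4+1+1+1 = 7 ✓
Line 3: "stranger creeps through wolf": 2+1+1+1 = 5 ✓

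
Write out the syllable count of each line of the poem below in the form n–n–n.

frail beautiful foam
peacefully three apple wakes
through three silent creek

Line 1: frail (1), beautiful (3), foam (1) → 5
Line 2: peacefully (3), three (1), apple (2), wakes (1) → 7
Line 3: through (1), three (1), silent (2), creek (1) → 5

5–7–5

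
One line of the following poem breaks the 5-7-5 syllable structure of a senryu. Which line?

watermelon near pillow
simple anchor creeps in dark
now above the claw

Line 1

Line 1: watermelon(4) + near(1) + pillow(2) = 7 (expected 5)
Line 2: simple(2) + anchor(2) + creeps(1) + in(1) + dark(1) = 7 ✓
Line 3: now(1) + above(2) + the(1) + claw(1) = 5 ✓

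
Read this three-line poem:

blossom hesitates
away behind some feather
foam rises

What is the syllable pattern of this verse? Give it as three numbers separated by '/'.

5/7/3

Line 1: "blossom hesitates": 2+3 = 5
Line 2: "away behind some feather": 2+2+1+2 = 7
Line 3: "foam rises": 1+2 = 3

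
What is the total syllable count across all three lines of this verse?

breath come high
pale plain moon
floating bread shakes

10

Line 1: "breath come high": 1+1+1 = 3
Line 2: "pale plain moon": 1+1+1 = 3
Line 3: "floating bread shakes": 2+1+1 = 4
Total: 3 + 3 + 4 = 10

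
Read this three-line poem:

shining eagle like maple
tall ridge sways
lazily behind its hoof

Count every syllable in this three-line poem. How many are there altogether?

Line 1: "shining eagle like maple": 2+2+1+2 = 7
Line 2: "tall ridge sways": 1+1+1 = 3
Line 3: "lazily behind its hoof": 3+2+1+1 = 7
Total: 7 + 3 + 7 = 17

17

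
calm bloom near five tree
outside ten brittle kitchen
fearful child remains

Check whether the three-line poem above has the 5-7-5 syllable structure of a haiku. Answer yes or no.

Line 1: "calm bloom near five tree": 1+1+1+1+1 = 5 ✓
Line 2: "outside ten brittle kitchen": 2+1+2+2 = 7 ✓
Line 3: "fearful child remains": 2+1+2 = 5 ✓

Yes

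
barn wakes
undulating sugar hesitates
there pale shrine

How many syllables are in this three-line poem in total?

14

Line 1: barn (1), wakes (1) → 2
Line 2: undulating (4), sugar (2), hesitates (3) → 9
Line 3: there (1), pale (1), shrine (1) → 3
Total: 2 + 9 + 3 = 14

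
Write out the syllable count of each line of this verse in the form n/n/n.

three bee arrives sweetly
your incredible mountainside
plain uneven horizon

6/8/7

Line 1: "three bee arrives sweetly": 1+1+2+2 = 6
Line 2: "your incredible mountainside": 1+4+3 = 8
Line 3: "plain uneven horizon": 1+3+3 = 7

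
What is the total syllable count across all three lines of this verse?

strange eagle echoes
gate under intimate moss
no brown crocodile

Line 1: strange(1) + eagle(2) + echoes(2) = 5
Line 2: gate(1) + under(2) + intimate(3) + moss(1) = 7
Line 3: no(1) + brown(1) + crocodile(3) = 5
Total: 5 + 7 + 5 = 17

17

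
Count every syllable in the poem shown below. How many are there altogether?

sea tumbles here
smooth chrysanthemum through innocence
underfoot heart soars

Line 1: sea (1), tumbles (2), here (1) → 4
Line 2: smooth (1), chrysanthemum (4), through (1), innocence (3) → 9
Line 3: underfoot (3), heart (1), soars (1) → 5
Total: 4 + 9 + 5 = 18

18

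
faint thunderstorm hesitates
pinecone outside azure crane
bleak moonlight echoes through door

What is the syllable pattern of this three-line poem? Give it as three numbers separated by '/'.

7/7/7

Line 1: "faint thunderstorm hesitates": 1+3+3 = 7
Line 2: "pinecone outside azure crane": 2+2+2+1 = 7
Line 3: "bleak moonlight echoes through door": 1+2+2+1+1 = 7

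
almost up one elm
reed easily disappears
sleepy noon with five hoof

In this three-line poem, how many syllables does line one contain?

5

Line one: almost (2), up (1), one (1), elm (1) → 5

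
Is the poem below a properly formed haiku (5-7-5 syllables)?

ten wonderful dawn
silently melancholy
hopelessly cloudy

Yes

Line 1: "ten wonderful dawn": 1+3+1 = 5 ✓
Line 2: "silently melancholy": 3+4 = 7 ✓
Line 3: "hopelessly cloudy": 3+2 = 5 ✓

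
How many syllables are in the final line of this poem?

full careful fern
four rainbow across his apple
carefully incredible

The final line: carefully(3) + incredible(4) = 7

7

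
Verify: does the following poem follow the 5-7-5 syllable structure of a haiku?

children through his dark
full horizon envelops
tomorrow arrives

Yes

Line 1: "children through his dark": 2+1+1+1 = 5 ✓
Line 2: "full horizon envelops": 1+3+3 = 7 ✓
Line 3: "tomorrow arrives": 3+2 = 5 ✓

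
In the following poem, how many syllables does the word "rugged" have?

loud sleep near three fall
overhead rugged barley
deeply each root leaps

"rugged" has 2 syllables.

2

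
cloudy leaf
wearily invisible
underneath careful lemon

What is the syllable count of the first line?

3

The first line: cloudy (2), leaf (1) → 3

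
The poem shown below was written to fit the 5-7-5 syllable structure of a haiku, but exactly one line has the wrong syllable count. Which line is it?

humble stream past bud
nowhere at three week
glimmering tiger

Line 1: humble(2) + stream(1) + past(1) + bud(1) = 5 ✓
Line 2: nowhere(2) + at(1) + three(1) + week(1) = 5 (expected 7)
Line 3: glimmering(3) + tiger(2) = 5 ✓

Line 2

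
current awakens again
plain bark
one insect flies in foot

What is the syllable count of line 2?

2

Line 2: plain (1), bark (1) → 2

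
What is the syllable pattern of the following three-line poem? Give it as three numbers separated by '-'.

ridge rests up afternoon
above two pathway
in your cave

Line 1: "ridge rests up afternoon": 1+1+1+3 = 6
Line 2: "above two pathway": 2+1+2 = 5
Line 3: "in your cave": 1+1+1 = 3

6-5-3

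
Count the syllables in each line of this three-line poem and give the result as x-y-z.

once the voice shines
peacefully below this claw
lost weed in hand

Line 1: "once the voice shines": 1+1+1+1 = 4
Line 2: "peacefully below this claw": 3+2+1+1 = 7
Line 3: "lost weed in hand": 1+1+1+1 = 4

4-7-4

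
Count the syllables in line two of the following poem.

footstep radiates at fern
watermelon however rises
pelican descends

9

Line two: watermelon (4), however (3), rises (2) → 9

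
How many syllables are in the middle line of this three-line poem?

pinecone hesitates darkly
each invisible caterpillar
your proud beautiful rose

The middle line: each(1) + invisible(4) + caterpillar(4) = 9

9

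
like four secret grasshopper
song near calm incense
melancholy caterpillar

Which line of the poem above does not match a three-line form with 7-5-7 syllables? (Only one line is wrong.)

Line 1: "like four secret grasshopper": 1+1+2+3 = 7 ✓
Line 2: "song near calm incense": 1+1+1+2 = 5 ✓
Line 3: "melancholy caterpillar": 4+4 = 8 (expected 7)

The third line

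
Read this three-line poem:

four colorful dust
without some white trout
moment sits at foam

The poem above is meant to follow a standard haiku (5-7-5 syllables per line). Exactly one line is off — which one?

Line 2

Line 1: "four colorful dust": 1+3+1 = 5 ✓
Line 2: "without some white trout": 2+1+1+1 = 5 (expected 7)
Line 3: "moment sits at foam": 2+1+1+1 = 5 ✓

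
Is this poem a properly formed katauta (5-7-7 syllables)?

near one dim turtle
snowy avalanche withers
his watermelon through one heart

Line 1: near (1), one (1), dim (1), turtle (2) → 5 ✓
Line 2: snowy (2), avalanche (3), withers (2) → 7 ✓
Line 3: his (1), watermelon (4), through (1), one (1), heart (1) → 8 (expected 7)

No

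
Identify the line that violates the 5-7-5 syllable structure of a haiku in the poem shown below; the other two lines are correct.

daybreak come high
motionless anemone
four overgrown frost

Line 1: "daybreak come high": 2+1+1 = 4 (expected 5)
Line 2: "motionless anemone": 3+4 = 7 ✓
Line 3: "four overgrown frost": 1+3+1 = 5 ✓

The first line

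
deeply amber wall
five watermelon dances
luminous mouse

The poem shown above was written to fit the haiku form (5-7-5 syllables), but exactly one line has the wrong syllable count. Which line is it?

Line 1: "deeply amber wall": 2+2+1 = 5 ✓
Line 2: "five watermelon dances": 1+4+2 = 7 ✓
Line 3: "luminous mouse": 3+1 = 4 (expected 5)

The third line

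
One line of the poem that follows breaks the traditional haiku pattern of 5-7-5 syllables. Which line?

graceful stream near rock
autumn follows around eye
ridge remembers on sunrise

Line 1: graceful (2), stream (1), near (1), rock (1) → 5 ✓
Line 2: autumn (2), follows (2), around (2), eye (1) → 7 ✓
Line 3: ridge (1), remembers (3), on (1), sunrise (2) → 7 (expected 5)

The third line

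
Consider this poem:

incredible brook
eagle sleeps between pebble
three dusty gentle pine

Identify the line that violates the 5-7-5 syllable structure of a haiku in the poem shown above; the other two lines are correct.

The third line

Line 1: incredible(4) + brook(1) = 5 ✓
Line 2: eagle(2) + sleeps(1) + between(2) + pebble(2) = 7 ✓
Line 3: three(1) + dusty(2) + gentle(2) + pine(1) = 6 (expected 5)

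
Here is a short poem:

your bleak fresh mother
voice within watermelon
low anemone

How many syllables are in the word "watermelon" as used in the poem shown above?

4

"watermelon" has 4 syllables.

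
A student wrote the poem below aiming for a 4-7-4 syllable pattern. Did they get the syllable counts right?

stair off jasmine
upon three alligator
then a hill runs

Yes

Line 1: stair(1) + off(1) + jasmine(2) = 4 ✓
Line 2: upon(2) + three(1) + alligator(4) = 7 ✓
Line 3: then(1) + a(1) + hill(1) + runs(1) = 4 ✓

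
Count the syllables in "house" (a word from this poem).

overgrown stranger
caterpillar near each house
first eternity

1

"house" has 1 syllable.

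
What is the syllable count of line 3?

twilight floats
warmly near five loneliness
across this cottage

Line 3: across (2), this (1), cottage (2) → 5

5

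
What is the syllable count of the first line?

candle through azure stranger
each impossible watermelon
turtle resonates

The first line: candle (2), through (1), azure (2), stranger (2) → 7

7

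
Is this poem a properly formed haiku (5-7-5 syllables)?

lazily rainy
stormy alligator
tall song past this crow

Line 1: "lazily rainy": 3+2 = 5 ✓
Line 2: "stormy alligator": 2+4 = 6 (expected 7)
Line 3: "tall song past this crow": 1+1+1+1+1 = 5 ✓

No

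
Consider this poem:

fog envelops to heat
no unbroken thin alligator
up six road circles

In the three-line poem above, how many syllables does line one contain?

6

Line one: "fog envelops to heat": 1+3+1+1 = 6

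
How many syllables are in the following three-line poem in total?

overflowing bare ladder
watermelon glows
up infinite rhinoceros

Line 1: overflowing (4), bare (1), ladder (2) → 7
Line 2: watermelon (4), glows (1) → 5
Line 3: up (1), infinite (3), rhinoceros (4) → 8
Total: 7 + 5 + 8 = 20

20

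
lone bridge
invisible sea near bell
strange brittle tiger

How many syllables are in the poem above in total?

Line 1: "lone bridge": 1+1 = 2
Line 2: "invisible sea near bell": 4+1+1+1 = 7
Line 3: "strange brittle tiger": 1+2+2 = 5
Total: 2 + 7 + 5 = 14

14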